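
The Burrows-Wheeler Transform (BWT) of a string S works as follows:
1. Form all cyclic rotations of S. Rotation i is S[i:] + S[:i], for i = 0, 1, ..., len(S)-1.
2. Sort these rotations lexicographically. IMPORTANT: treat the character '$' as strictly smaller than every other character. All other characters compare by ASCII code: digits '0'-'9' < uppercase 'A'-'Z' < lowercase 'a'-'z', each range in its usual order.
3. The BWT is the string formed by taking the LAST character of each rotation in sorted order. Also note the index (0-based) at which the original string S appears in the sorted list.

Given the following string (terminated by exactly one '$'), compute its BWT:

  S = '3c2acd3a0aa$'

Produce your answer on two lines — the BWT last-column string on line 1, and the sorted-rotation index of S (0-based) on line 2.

All 12 rotations (rotation i = S[i:]+S[:i]):
  rot[0] = 3c2acd3a0aa$
  rot[1] = c2acd3a0aa$3
  rot[2] = 2acd3a0aa$3c
  rot[3] = acd3a0aa$3c2
  rot[4] = cd3a0aa$3c2a
  rot[5] = d3a0aa$3c2ac
  rot[6] = 3a0aa$3c2acd
  rot[7] = a0aa$3c2acd3
  rot[8] = 0aa$3c2acd3a
  rot[9] = aa$3c2acd3a0
  rot[10] = a$3c2acd3a0a
  rot[11] = $3c2acd3a0aa
Sorted (with $ < everything):
  sorted[0] = $3c2acd3a0aa  (last char: 'a')
  sorted[1] = 0aa$3c2acd3a  (last char: 'a')
  sorted[2] = 2acd3a0aa$3c  (last char: 'c')
  sorted[3] = 3a0aa$3c2acd  (last char: 'd')
  sorted[4] = 3c2acd3a0aa$  (last char: '$')
  sorted[5] = a$3c2acd3a0a  (last char: 'a')
  sorted[6] = a0aa$3c2acd3  (last char: '3')
  sorted[7] = aa$3c2acd3a0  (last char: '0')
  sorted[8] = acd3a0aa$3c2  (last char: '2')
  sorted[9] = c2acd3a0aa$3  (last char: '3')
  sorted[10] = cd3a0aa$3c2a  (last char: 'a')
  sorted[11] = d3a0aa$3c2ac  (last char: 'c')
Last column: aacd$a3023ac
Original string S is at sorted index 4

Answer: aacd$a3023ac
4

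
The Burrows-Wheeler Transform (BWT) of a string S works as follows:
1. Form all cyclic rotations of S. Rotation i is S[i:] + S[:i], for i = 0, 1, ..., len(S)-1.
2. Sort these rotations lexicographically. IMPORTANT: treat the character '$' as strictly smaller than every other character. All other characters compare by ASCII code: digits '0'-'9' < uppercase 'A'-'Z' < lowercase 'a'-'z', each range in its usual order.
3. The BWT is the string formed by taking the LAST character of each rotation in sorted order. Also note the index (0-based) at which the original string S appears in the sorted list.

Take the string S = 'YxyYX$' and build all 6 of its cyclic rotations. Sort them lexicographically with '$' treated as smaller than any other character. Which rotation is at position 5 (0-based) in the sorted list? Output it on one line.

Answer: yYX$Yx

Derivation:
All 6 rotations (rotation i = S[i:]+S[:i]):
  rot[0] = YxyYX$
  rot[1] = xyYX$Y
  rot[2] = yYX$Yx
  rot[3] = YX$Yxy
  rot[4] = X$YxyY
  rot[5] = $YxyYX
Sorted (with $ < everything):
  sorted[0] = $YxyYX
  sorted[1] = X$YxyY
  sorted[2] = YX$Yxy
  sorted[3] = YxyYX$
  sorted[4] = xyYX$Y
  sorted[5] = yYX$Yx
sorted[5] = yYX$Yx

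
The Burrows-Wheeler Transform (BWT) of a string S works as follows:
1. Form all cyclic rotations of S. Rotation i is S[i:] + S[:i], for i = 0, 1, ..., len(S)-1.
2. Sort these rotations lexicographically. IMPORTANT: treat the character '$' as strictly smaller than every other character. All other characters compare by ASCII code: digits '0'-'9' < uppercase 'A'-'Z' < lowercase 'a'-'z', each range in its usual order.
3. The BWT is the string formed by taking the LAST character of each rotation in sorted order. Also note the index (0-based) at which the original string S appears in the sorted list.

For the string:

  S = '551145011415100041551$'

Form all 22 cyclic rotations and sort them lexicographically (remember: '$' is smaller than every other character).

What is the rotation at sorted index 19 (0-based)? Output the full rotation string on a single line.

Answer: 51145011415100041551$5

Derivation:
All 22 rotations (rotation i = S[i:]+S[:i]):
  rot[0] = 551145011415100041551$
  rot[1] = 51145011415100041551$5
  rot[2] = 1145011415100041551$55
  rot[3] = 145011415100041551$551
  rot[4] = 45011415100041551$5511
  rot[5] = 5011415100041551$55114
  rot[6] = 011415100041551$551145
  rot[7] = 11415100041551$5511450
  rot[8] = 1415100041551$55114501
  rot[9] = 415100041551$551145011
  rot[10] = 15100041551$5511450114
  rot[11] = 5100041551$55114501141
  rot[12] = 100041551$551145011415
  rot[13] = 00041551$5511450114151
  rot[14] = 0041551$55114501141510
  rot[15] = 041551$551145011415100
  rot[16] = 41551$5511450114151000
  rot[17] = 1551$55114501141510004
  rot[18] = 551$551145011415100041
  rot[19] = 51$5511450114151000415
  rot[20] = 1$55114501141510004155
  rot[21] = $551145011415100041551
Sorted (with $ < everything):
  sorted[0] = $551145011415100041551
  sorted[1] = 00041551$5511450114151
  sorted[2] = 0041551$55114501141510
  sorted[3] = 011415100041551$551145
  sorted[4] = 041551$551145011415100
  sorted[5] = 1$55114501141510004155
  sorted[6] = 100041551$551145011415
  sorted[7] = 11415100041551$5511450
  sorted[8] = 1145011415100041551$55
  sorted[9] = 1415100041551$55114501
  sorted[10] = 145011415100041551$551
  sorted[11] = 15100041551$5511450114
  sorted[12] = 1551$55114501141510004
  sorted[13] = 415100041551$551145011
  sorted[14] = 41551$5511450114151000
  sorted[15] = 45011415100041551$5511
  sorted[16] = 5011415100041551$55114
  sorted[17] = 51$5511450114151000415
  sorted[18] = 5100041551$55114501141
  sorted[19] = 51145011415100041551$5
  sorted[20] = 551$551145011415100041
  sorted[21] = 551145011415100041551$
sorted[19] = 51145011415100041551$5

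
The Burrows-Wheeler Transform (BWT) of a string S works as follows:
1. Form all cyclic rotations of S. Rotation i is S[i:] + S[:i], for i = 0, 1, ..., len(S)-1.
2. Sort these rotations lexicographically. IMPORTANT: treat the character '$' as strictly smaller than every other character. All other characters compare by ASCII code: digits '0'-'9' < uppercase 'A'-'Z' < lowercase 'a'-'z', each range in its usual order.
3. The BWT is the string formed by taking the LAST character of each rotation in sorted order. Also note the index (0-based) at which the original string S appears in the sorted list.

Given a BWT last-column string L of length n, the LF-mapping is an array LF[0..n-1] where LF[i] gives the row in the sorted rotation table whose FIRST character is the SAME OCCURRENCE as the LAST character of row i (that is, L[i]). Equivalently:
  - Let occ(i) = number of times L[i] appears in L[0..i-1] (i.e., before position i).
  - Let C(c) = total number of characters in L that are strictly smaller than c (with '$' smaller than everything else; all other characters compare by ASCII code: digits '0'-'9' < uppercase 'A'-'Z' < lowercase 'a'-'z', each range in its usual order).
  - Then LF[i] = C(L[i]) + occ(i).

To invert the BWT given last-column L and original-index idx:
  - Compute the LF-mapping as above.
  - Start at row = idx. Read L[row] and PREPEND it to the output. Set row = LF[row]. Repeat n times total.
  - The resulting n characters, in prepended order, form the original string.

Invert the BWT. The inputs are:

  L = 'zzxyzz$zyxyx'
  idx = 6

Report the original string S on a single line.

Answer: yzyzxxzyxzz$

Derivation:
LF mapping: 7 8 1 4 9 10 0 11 5 2 6 3
Walk LF starting at row 6, prepending L[row]:
  step 1: row=6, L[6]='$', prepend. Next row=LF[6]=0
  step 2: row=0, L[0]='z', prepend. Next row=LF[0]=7
  step 3: row=7, L[7]='z', prepend. Next row=LF[7]=11
  step 4: row=11, L[11]='x', prepend. Next row=LF[11]=3
  step 5: row=3, L[3]='y', prepend. Next row=LF[3]=4
  step 6: row=4, L[4]='z', prepend. Next row=LF[4]=9
  step 7: row=9, L[9]='x', prepend. Next row=LF[9]=2
  step 8: row=2, L[2]='x', prepend. Next row=LF[2]=1
  step 9: row=1, L[1]='z', prepend. Next row=LF[1]=8
  step 10: row=8, L[8]='y', prepend. Next row=LF[8]=5
  step 11: row=5, L[5]='z', prepend. Next row=LF[5]=10
  step 12: row=10, L[10]='y', prepend. Next row=LF[10]=6
Reversed output: yzyzxxzyxzz$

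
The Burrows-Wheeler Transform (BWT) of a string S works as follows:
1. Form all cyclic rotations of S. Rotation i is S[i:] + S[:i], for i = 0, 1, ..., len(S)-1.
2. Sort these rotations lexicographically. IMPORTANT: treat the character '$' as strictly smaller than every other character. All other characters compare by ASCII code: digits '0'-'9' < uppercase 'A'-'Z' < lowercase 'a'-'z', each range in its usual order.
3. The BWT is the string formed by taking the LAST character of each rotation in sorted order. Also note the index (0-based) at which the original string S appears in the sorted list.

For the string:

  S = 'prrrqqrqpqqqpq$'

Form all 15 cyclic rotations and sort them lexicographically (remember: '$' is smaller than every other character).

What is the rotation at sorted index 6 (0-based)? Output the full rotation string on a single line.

Answer: qpqqqpq$prrrqqr

Derivation:
All 15 rotations (rotation i = S[i:]+S[:i]):
  rot[0] = prrrqqrqpqqqpq$
  rot[1] = rrrqqrqpqqqpq$p
  rot[2] = rrqqrqpqqqpq$pr
  rot[3] = rqqrqpqqqpq$prr
  rot[4] = qqrqpqqqpq$prrr
  rot[5] = qrqpqqqpq$prrrq
  rot[6] = rqpqqqpq$prrrqq
  rot[7] = qpqqqpq$prrrqqr
  rot[8] = pqqqpq$prrrqqrq
  rot[9] = qqqpq$prrrqqrqp
  rot[10] = qqpq$prrrqqrqpq
  rot[11] = qpq$prrrqqrqpqq
  rot[12] = pq$prrrqqrqpqqq
  rot[13] = q$prrrqqrqpqqqp
  rot[14] = $prrrqqrqpqqqpq
Sorted (with $ < everything):
  sorted[0] = $prrrqqrqpqqqpq
  sorted[1] = pq$prrrqqrqpqqq
  sorted[2] = pqqqpq$prrrqqrq
  sorted[3] = prrrqqrqpqqqpq$
  sorted[4] = q$prrrqqrqpqqqp
  sorted[5] = qpq$prrrqqrqpqq
  sorted[6] = qpqqqpq$prrrqqr
  sorted[7] = qqpq$prrrqqrqpq
  sorted[8] = qqqpq$prrrqqrqp
  sorted[9] = qqrqpqqqpq$prrr
  sorted[10] = qrqpqqqpq$prrrq
  sorted[11] = rqpqqqpq$prrrqq
  sorted[12] = rqqrqpqqqpq$prr
  sorted[13] = rrqqrqpqqqpq$pr
  sorted[14] = rrrqqrqpqqqpq$p
sorted[6] = qpqqqpq$prrrqqr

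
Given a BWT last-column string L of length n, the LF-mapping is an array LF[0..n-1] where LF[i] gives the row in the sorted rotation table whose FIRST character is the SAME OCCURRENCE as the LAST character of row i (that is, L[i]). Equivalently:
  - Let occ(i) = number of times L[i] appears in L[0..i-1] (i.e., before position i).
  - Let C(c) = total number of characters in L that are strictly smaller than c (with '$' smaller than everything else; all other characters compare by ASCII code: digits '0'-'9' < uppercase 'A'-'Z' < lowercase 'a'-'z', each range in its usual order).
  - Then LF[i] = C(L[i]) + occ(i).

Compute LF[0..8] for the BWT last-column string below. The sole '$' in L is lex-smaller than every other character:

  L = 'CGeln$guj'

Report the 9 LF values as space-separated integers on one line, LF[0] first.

Char counts: '$':1, 'C':1, 'G':1, 'e':1, 'g':1, 'j':1, 'l':1, 'n':1, 'u':1
C (first-col start): C('$')=0, C('C')=1, C('G')=2, C('e')=3, C('g')=4, C('j')=5, C('l')=6, C('n')=7, C('u')=8
L[0]='C': occ=0, LF[0]=C('C')+0=1+0=1
L[1]='G': occ=0, LF[1]=C('G')+0=2+0=2
L[2]='e': occ=0, LF[2]=C('e')+0=3+0=3
L[3]='l': occ=0, LF[3]=C('l')+0=6+0=6
L[4]='n': occ=0, LF[4]=C('n')+0=7+0=7
L[5]='$': occ=0, LF[5]=C('$')+0=0+0=0
L[6]='g': occ=0, LF[6]=C('g')+0=4+0=4
L[7]='u': occ=0, LF[7]=C('u')+0=8+0=8
L[8]='j': occ=0, LF[8]=C('j')+0=5+0=5

Answer: 1 2 3 6 7 0 4 8 5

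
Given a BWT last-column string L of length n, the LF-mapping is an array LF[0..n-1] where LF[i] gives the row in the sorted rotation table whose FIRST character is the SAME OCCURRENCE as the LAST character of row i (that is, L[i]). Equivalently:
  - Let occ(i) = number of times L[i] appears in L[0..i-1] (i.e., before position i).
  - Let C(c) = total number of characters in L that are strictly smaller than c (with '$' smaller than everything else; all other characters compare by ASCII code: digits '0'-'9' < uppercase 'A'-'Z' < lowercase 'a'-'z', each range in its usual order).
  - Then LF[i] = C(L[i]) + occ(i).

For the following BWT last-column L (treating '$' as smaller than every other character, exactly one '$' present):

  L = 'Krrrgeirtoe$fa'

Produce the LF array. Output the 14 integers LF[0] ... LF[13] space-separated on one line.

Char counts: '$':1, 'K':1, 'a':1, 'e':2, 'f':1, 'g':1, 'i':1, 'o':1, 'r':4, 't':1
C (first-col start): C('$')=0, C('K')=1, C('a')=2, C('e')=3, C('f')=5, C('g')=6, C('i')=7, C('o')=8, C('r')=9, C('t')=13
L[0]='K': occ=0, LF[0]=C('K')+0=1+0=1
L[1]='r': occ=0, LF[1]=C('r')+0=9+0=9
L[2]='r': occ=1, LF[2]=C('r')+1=9+1=10
L[3]='r': occ=2, LF[3]=C('r')+2=9+2=11
L[4]='g': occ=0, LF[4]=C('g')+0=6+0=6
L[5]='e': occ=0, LF[5]=C('e')+0=3+0=3
L[6]='i': occ=0, LF[6]=C('i')+0=7+0=7
L[7]='r': occ=3, LF[7]=C('r')+3=9+3=12
L[8]='t': occ=0, LF[8]=C('t')+0=13+0=13
L[9]='o': occ=0, LF[9]=C('o')+0=8+0=8
L[10]='e': occ=1, LF[10]=C('e')+1=3+1=4
L[11]='$': occ=0, LF[11]=C('$')+0=0+0=0
L[12]='f': occ=0, LF[12]=C('f')+0=5+0=5
L[13]='a': occ=0, LF[13]=C('a')+0=2+0=2

Answer: 1 9 10 11 6 3 7 12 13 8 4 0 5 2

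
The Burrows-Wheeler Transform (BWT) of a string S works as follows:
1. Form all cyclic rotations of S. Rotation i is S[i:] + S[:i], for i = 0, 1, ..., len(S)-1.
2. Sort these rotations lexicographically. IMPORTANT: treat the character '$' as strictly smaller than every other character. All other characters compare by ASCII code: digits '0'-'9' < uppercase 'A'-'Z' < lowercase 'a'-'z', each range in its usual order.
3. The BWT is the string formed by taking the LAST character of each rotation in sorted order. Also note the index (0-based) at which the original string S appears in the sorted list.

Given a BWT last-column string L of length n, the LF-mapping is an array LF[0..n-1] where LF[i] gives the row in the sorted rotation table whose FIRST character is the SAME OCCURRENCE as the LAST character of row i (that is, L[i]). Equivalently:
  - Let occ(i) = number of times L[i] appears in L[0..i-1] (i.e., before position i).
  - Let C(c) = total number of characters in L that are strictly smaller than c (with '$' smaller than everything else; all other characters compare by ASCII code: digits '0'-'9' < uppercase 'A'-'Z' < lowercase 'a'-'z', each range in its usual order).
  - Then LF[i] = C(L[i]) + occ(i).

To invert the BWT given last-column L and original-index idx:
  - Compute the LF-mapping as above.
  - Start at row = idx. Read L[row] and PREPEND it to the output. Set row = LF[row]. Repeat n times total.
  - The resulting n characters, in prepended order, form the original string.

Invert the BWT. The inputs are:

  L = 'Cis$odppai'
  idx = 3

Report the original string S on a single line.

Answer: disappoiC$

Derivation:
LF mapping: 1 4 9 0 6 3 7 8 2 5
Walk LF starting at row 3, prepending L[row]:
  step 1: row=3, L[3]='$', prepend. Next row=LF[3]=0
  step 2: row=0, L[0]='C', prepend. Next row=LF[0]=1
  step 3: row=1, L[1]='i', prepend. Next row=LF[1]=4
  step 4: row=4, L[4]='o', prepend. Next row=LF[4]=6
  step 5: row=6, L[6]='p', prepend. Next row=LF[6]=7
  step 6: row=7, L[7]='p', prepend. Next row=LF[7]=8
  step 7: row=8, L[8]='a', prepend. Next row=LF[8]=2
  step 8: row=2, L[2]='s', prepend. Next row=LF[2]=9
  step 9: row=9, L[9]='i', prepend. Next row=LF[9]=5
  step 10: row=5, L[5]='d', prepend. Next row=LF[5]=3
Reversed output: disappoiC$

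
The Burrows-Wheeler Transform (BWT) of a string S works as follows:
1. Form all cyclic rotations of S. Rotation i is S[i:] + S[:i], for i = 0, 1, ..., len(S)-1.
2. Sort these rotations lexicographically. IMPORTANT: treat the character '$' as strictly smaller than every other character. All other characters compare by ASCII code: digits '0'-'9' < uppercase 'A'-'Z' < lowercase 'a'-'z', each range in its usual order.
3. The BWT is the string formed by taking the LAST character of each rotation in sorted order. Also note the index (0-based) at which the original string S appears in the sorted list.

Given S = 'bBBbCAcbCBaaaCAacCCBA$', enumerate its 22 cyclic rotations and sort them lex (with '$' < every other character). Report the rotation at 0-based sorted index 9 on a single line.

Answer: CAcbCBaaaCAacCCBA$bBBb

Derivation:
All 22 rotations (rotation i = S[i:]+S[:i]):
  rot[0] = bBBbCAcbCBaaaCAacCCBA$
  rot[1] = BBbCAcbCBaaaCAacCCBA$b
  rot[2] = BbCAcbCBaaaCAacCCBA$bB
  rot[3] = bCAcbCBaaaCAacCCBA$bBB
  rot[4] = CAcbCBaaaCAacCCBA$bBBb
  rot[5] = AcbCBaaaCAacCCBA$bBBbC
  rot[6] = cbCBaaaCAacCCBA$bBBbCA
  rot[7] = bCBaaaCAacCCBA$bBBbCAc
  rot[8] = CBaaaCAacCCBA$bBBbCAcb
  rot[9] = BaaaCAacCCBA$bBBbCAcbC
  rot[10] = aaaCAacCCBA$bBBbCAcbCB
  rot[11] = aaCAacCCBA$bBBbCAcbCBa
  rot[12] = aCAacCCBA$bBBbCAcbCBaa
  rot[13] = CAacCCBA$bBBbCAcbCBaaa
  rot[14] = AacCCBA$bBBbCAcbCBaaaC
  rot[15] = acCCBA$bBBbCAcbCBaaaCA
  rot[16] = cCCBA$bBBbCAcbCBaaaCAa
  rot[17] = CCBA$bBBbCAcbCBaaaCAac
  rot[18] = CBA$bBBbCAcbCBaaaCAacC
  rot[19] = BA$bBBbCAcbCBaaaCAacCC
  rot[20] = A$bBBbCAcbCBaaaCAacCCB
  rot[21] = $bBBbCAcbCBaaaCAacCCBA
Sorted (with $ < everything):
  sorted[0] = $bBBbCAcbCBaaaCAacCCBA
  sorted[1] = A$bBBbCAcbCBaaaCAacCCB
  sorted[2] = AacCCBA$bBBbCAcbCBaaaC
  sorted[3] = AcbCBaaaCAacCCBA$bBBbC
  sorted[4] = BA$bBBbCAcbCBaaaCAacCC
  sorted[5] = BBbCAcbCBaaaCAacCCBA$b
  sorted[6] = BaaaCAacCCBA$bBBbCAcbC
  sorted[7] = BbCAcbCBaaaCAacCCBA$bB
  sorted[8] = CAacCCBA$bBBbCAcbCBaaa
  sorted[9] = CAcbCBaaaCAacCCBA$bBBb
  sorted[10] = CBA$bBBbCAcbCBaaaCAacC
  sorted[11] = CBaaaCAacCCBA$bBBbCAcb
  sorted[12] = CCBA$bBBbCAcbCBaaaCAac
  sorted[13] = aCAacCCBA$bBBbCAcbCBaa
  sorted[14] = aaCAacCCBA$bBBbCAcbCBa
  sorted[15] = aaaCAacCCBA$bBBbCAcbCB
  sorted[16] = acCCBA$bBBbCAcbCBaaaCA
  sorted[17] = bBBbCAcbCBaaaCAacCCBA$
  sorted[18] = bCAcbCBaaaCAacCCBA$bBB
  sorted[19] = bCBaaaCAacCCBA$bBBbCAc
  sorted[20] = cCCBA$bBBbCAcbCBaaaCAa
  sorted[21] = cbCBaaaCAacCCBA$bBBbCA
sorted[9] = CAcbCBaaaCAacCCBA$bBBb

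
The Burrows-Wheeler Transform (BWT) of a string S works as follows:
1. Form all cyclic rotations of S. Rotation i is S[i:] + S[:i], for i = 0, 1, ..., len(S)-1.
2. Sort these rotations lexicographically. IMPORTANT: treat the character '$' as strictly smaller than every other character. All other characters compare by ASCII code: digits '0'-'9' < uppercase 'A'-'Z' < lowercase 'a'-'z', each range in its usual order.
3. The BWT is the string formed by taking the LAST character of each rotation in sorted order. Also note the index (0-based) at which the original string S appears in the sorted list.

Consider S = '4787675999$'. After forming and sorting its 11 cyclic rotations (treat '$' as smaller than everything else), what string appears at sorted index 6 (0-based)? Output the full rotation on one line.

Answer: 787675999$4

Derivation:
All 11 rotations (rotation i = S[i:]+S[:i]):
  rot[0] = 4787675999$
  rot[1] = 787675999$4
  rot[2] = 87675999$47
  rot[3] = 7675999$478
  rot[4] = 675999$4787
  rot[5] = 75999$47876
  rot[6] = 5999$478767
  rot[7] = 999$4787675
  rot[8] = 99$47876759
  rot[9] = 9$478767599
  rot[10] = $4787675999
Sorted (with $ < everything):
  sorted[0] = $4787675999
  sorted[1] = 4787675999$
  sorted[2] = 5999$478767
  sorted[3] = 675999$4787
  sorted[4] = 75999$47876
  sorted[5] = 7675999$478
  sorted[6] = 787675999$4
  sorted[7] = 87675999$47
  sorted[8] = 9$478767599
  sorted[9] = 99$47876759
  sorted[10] = 999$4787675
sorted[6] = 787675999$4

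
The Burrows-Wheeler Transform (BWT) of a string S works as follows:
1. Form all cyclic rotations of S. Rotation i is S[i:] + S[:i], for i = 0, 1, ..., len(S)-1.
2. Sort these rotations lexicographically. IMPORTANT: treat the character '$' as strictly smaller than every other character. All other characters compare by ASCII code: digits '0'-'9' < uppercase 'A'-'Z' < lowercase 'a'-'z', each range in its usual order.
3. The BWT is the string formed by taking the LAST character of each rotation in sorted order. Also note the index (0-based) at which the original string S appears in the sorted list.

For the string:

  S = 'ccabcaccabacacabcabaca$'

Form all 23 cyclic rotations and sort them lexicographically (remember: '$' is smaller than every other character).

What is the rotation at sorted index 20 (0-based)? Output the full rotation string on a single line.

Answer: caccabacacabcabaca$ccab

Derivation:
All 23 rotations (rotation i = S[i:]+S[:i]):
  rot[0] = ccabcaccabacacabcabaca$
  rot[1] = cabcaccabacacabcabaca$c
  rot[2] = abcaccabacacabcabaca$cc
  rot[3] = bcaccabacacabcabaca$cca
  rot[4] = caccabacacabcabaca$ccab
  rot[5] = accabacacabcabaca$ccabc
  rot[6] = ccabacacabcabaca$ccabca
  rot[7] = cabacacabcabaca$ccabcac
  rot[8] = abacacabcabaca$ccabcacc
  rot[9] = bacacabcabaca$ccabcacca
  rot[10] = acacabcabaca$ccabcaccab
  rot[11] = cacabcabaca$ccabcaccaba
  rot[12] = acabcabaca$ccabcaccabac
  rot[13] = cabcabaca$ccabcaccabaca
  rot[14] = abcabaca$ccabcaccabacac
  rot[15] = bcabaca$ccabcaccabacaca
  rot[16] = cabaca$ccabcaccabacacab
  rot[17] = abaca$ccabcaccabacacabc
  rot[18] = baca$ccabcaccabacacabca
  rot[19] = aca$ccabcaccabacacabcab
  rot[20] = ca$ccabcaccabacacabcaba
  rot[21] = a$ccabcaccabacacabcabac
  rot[22] = $ccabcaccabacacabcabaca
Sorted (with $ < everything):
  sorted[0] = $ccabcaccabacacabcabaca
  sorted[1] = a$ccabcaccabacacabcabac
  sorted[2] = abaca$ccabcaccabacacabc
  sorted[3] = abacacabcabaca$ccabcacc
  sorted[4] = abcabaca$ccabcaccabacac
  sorted[5] = abcaccabacacabcabaca$cc
  sorted[6] = aca$ccabcaccabacacabcab
  sorted[7] = acabcabaca$ccabcaccabac
  sorted[8] = acacabcabaca$ccabcaccab
  sorted[9] = accabacacabcabaca$ccabc
  sorted[10] = baca$ccabcaccabacacabca
  sorted[11] = bacacabcabaca$ccabcacca
  sorted[12] = bcabaca$ccabcaccabacaca
  sorted[13] = bcaccabacacabcabaca$cca
  sorted[14] = ca$ccabcaccabacacabcaba
  sorted[15] = cabaca$ccabcaccabacacab
  sorted[16] = cabacacabcabaca$ccabcac
  sorted[17] = cabcabaca$ccabcaccabaca
  sorted[18] = cabcaccabacacabcabaca$c
  sorted[19] = cacabcabaca$ccabcaccaba
  sorted[20] = caccabacacabcabaca$ccab
  sorted[21] = ccabacacabcabaca$ccabca
  sorted[22] = ccabcaccabacacabcabaca$
sorted[20] = caccabacacabcabaca$ccab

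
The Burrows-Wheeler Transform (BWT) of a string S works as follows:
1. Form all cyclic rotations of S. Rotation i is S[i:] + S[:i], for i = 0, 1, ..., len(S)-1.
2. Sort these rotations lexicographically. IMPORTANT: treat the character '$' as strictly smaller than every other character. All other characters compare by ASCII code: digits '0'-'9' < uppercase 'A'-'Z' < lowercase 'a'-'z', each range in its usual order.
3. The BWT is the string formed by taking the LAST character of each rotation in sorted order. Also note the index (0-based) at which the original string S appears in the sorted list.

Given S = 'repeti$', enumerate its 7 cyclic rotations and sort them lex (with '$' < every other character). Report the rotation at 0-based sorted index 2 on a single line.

Answer: eti$rep

Derivation:
All 7 rotations (rotation i = S[i:]+S[:i]):
  rot[0] = repeti$
  rot[1] = epeti$r
  rot[2] = peti$re
  rot[3] = eti$rep
  rot[4] = ti$repe
  rot[5] = i$repet
  rot[6] = $repeti
Sorted (with $ < everything):
  sorted[0] = $repeti
  sorted[1] = epeti$r
  sorted[2] = eti$rep
  sorted[3] = i$repet
  sorted[4] = peti$re
  sorted[5] = repeti$
  sorted[6] = ti$repe
sorted[2] = eti$rep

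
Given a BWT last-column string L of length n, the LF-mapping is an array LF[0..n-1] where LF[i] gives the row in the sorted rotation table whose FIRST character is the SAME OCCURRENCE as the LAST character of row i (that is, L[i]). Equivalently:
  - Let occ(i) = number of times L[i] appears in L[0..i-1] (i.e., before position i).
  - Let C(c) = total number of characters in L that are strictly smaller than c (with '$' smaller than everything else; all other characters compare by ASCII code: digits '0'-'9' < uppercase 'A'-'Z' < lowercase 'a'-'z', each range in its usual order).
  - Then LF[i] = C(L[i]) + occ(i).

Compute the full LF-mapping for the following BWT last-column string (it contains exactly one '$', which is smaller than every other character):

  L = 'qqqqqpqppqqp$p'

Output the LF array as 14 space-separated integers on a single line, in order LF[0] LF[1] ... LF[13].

Char counts: '$':1, 'p':5, 'q':8
C (first-col start): C('$')=0, C('p')=1, C('q')=6
L[0]='q': occ=0, LF[0]=C('q')+0=6+0=6
L[1]='q': occ=1, LF[1]=C('q')+1=6+1=7
L[2]='q': occ=2, LF[2]=C('q')+2=6+2=8
L[3]='q': occ=3, LF[3]=C('q')+3=6+3=9
L[4]='q': occ=4, LF[4]=C('q')+4=6+4=10
L[5]='p': occ=0, LF[5]=C('p')+0=1+0=1
L[6]='q': occ=5, LF[6]=C('q')+5=6+5=11
L[7]='p': occ=1, LF[7]=C('p')+1=1+1=2
L[8]='p': occ=2, LF[8]=C('p')+2=1+2=3
L[9]='q': occ=6, LF[9]=C('q')+6=6+6=12
L[10]='q': occ=7, LF[10]=C('q')+7=6+7=13
L[11]='p': occ=3, LF[11]=C('p')+3=1+3=4
L[12]='$': occ=0, LF[12]=C('$')+0=0+0=0
L[13]='p': occ=4, LF[13]=C('p')+4=1+4=5

Answer: 6 7 8 9 10 1 11 2 3 12 13 4 0 5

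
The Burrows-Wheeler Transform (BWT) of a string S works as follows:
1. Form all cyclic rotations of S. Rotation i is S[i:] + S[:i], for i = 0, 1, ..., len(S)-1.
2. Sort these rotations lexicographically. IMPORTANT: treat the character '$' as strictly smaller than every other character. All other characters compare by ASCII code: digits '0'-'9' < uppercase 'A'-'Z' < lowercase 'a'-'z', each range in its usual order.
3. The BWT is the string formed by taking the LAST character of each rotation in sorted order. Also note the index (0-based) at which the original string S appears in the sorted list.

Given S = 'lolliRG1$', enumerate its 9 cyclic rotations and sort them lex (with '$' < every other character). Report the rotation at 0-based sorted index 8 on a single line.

Answer: olliRG1$l

Derivation:
All 9 rotations (rotation i = S[i:]+S[:i]):
  rot[0] = lolliRG1$
  rot[1] = olliRG1$l
  rot[2] = lliRG1$lo
  rot[3] = liRG1$lol
  rot[4] = iRG1$loll
  rot[5] = RG1$lolli
  rot[6] = G1$lolliR
  rot[7] = 1$lolliRG
  rot[8] = $lolliRG1
Sorted (with $ < everything):
  sorted[0] = $lolliRG1
  sorted[1] = 1$lolliRG
  sorted[2] = G1$lolliR
  sorted[3] = RG1$lolli
  sorted[4] = iRG1$loll
  sorted[5] = liRG1$lol
  sorted[6] = lliRG1$lo
  sorted[7] = lolliRG1$
  sorted[8] = olliRG1$l
sorted[8] = olliRG1$l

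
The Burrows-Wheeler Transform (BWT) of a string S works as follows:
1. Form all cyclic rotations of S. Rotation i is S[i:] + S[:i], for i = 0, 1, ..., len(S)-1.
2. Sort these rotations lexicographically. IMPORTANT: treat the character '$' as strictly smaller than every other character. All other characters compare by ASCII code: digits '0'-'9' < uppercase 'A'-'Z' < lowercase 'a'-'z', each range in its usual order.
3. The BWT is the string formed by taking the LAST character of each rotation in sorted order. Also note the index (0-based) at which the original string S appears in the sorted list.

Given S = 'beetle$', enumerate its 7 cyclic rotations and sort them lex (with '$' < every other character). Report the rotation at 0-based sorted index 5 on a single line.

All 7 rotations (rotation i = S[i:]+S[:i]):
  rot[0] = beetle$
  rot[1] = eetle$b
  rot[2] = etle$be
  rot[3] = tle$bee
  rot[4] = le$beet
  rot[5] = e$beetl
  rot[6] = $beetle
Sorted (with $ < everything):
  sorted[0] = $beetle
  sorted[1] = beetle$
  sorted[2] = e$beetl
  sorted[3] = eetle$b
  sorted[4] = etle$be
  sorted[5] = le$beet
  sorted[6] = tle$bee
sorted[5] = le$beet

Answer: le$beet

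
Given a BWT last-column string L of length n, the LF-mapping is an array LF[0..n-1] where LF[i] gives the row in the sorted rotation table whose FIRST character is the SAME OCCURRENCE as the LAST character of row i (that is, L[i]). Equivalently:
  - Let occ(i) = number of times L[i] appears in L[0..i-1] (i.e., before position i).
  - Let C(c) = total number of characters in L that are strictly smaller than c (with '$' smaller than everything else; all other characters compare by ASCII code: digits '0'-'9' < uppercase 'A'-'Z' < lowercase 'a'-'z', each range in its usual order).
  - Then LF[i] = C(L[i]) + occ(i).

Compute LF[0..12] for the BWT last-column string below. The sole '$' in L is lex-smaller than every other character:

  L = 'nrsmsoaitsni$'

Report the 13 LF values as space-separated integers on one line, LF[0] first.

Char counts: '$':1, 'a':1, 'i':2, 'm':1, 'n':2, 'o':1, 'r':1, 's':3, 't':1
C (first-col start): C('$')=0, C('a')=1, C('i')=2, C('m')=4, C('n')=5, C('o')=7, C('r')=8, C('s')=9, C('t')=12
L[0]='n': occ=0, LF[0]=C('n')+0=5+0=5
L[1]='r': occ=0, LF[1]=C('r')+0=8+0=8
L[2]='s': occ=0, LF[2]=C('s')+0=9+0=9
L[3]='m': occ=0, LF[3]=C('m')+0=4+0=4
L[4]='s': occ=1, LF[4]=C('s')+1=9+1=10
L[5]='o': occ=0, LF[5]=C('o')+0=7+0=7
L[6]='a': occ=0, LF[6]=C('a')+0=1+0=1
L[7]='i': occ=0, LF[7]=C('i')+0=2+0=2
L[8]='t': occ=0, LF[8]=C('t')+0=12+0=12
L[9]='s': occ=2, LF[9]=C('s')+2=9+2=11
L[10]='n': occ=1, LF[10]=C('n')+1=5+1=6
L[11]='i': occ=1, LF[11]=C('i')+1=2+1=3
L[12]='$': occ=0, LF[12]=C('$')+0=0+0=0

Answer: 5 8 9 4 10 7 1 2 12 11 6 3 0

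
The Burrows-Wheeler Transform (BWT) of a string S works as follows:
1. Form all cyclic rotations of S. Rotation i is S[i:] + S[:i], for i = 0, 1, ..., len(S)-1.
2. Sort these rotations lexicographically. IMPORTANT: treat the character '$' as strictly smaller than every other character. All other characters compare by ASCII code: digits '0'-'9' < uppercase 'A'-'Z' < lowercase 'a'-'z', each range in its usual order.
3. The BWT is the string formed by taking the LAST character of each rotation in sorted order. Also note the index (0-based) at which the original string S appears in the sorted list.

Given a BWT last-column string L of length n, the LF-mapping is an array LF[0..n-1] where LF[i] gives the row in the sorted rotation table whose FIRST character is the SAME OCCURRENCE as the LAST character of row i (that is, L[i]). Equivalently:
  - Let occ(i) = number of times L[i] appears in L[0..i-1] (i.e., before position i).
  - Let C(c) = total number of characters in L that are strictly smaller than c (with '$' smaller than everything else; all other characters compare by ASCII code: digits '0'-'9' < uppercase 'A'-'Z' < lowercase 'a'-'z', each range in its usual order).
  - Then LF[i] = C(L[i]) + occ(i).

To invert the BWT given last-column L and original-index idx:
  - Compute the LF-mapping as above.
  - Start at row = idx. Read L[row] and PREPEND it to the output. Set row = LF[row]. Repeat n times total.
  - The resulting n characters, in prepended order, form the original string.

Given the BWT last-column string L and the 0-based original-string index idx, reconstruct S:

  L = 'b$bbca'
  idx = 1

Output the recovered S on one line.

LF mapping: 2 0 3 4 5 1
Walk LF starting at row 1, prepending L[row]:
  step 1: row=1, L[1]='$', prepend. Next row=LF[1]=0
  step 2: row=0, L[0]='b', prepend. Next row=LF[0]=2
  step 3: row=2, L[2]='b', prepend. Next row=LF[2]=3
  step 4: row=3, L[3]='b', prepend. Next row=LF[3]=4
  step 5: row=4, L[4]='c', prepend. Next row=LF[4]=5
  step 6: row=5, L[5]='a', prepend. Next row=LF[5]=1
Reversed output: acbbb$

Answer: acbbb$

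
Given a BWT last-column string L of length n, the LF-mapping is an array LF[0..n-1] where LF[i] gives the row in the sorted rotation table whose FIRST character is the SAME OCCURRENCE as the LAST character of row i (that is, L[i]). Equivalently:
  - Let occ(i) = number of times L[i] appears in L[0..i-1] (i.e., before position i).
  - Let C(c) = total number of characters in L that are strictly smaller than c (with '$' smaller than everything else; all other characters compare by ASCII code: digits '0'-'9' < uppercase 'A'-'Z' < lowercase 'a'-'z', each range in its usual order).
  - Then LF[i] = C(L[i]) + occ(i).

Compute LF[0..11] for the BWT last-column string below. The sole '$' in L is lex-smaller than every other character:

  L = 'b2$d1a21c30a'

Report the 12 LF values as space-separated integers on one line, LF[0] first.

Answer: 9 4 0 11 2 7 5 3 10 6 1 8

Derivation:
Char counts: '$':1, '0':1, '1':2, '2':2, '3':1, 'a':2, 'b':1, 'c':1, 'd':1
C (first-col start): C('$')=0, C('0')=1, C('1')=2, C('2')=4, C('3')=6, C('a')=7, C('b')=9, C('c')=10, C('d')=11
L[0]='b': occ=0, LF[0]=C('b')+0=9+0=9
L[1]='2': occ=0, LF[1]=C('2')+0=4+0=4
L[2]='$': occ=0, LF[2]=C('$')+0=0+0=0
L[3]='d': occ=0, LF[3]=C('d')+0=11+0=11
L[4]='1': occ=0, LF[4]=C('1')+0=2+0=2
L[5]='a': occ=0, LF[5]=C('a')+0=7+0=7
L[6]='2': occ=1, LF[6]=C('2')+1=4+1=5
L[7]='1': occ=1, LF[7]=C('1')+1=2+1=3
L[8]='c': occ=0, LF[8]=C('c')+0=10+0=10
L[9]='3': occ=0, LF[9]=C('3')+0=6+0=6
L[10]='0': occ=0, LF[10]=C('0')+0=1+0=1
L[11]='a': occ=1, LF[11]=C('a')+1=7+1=8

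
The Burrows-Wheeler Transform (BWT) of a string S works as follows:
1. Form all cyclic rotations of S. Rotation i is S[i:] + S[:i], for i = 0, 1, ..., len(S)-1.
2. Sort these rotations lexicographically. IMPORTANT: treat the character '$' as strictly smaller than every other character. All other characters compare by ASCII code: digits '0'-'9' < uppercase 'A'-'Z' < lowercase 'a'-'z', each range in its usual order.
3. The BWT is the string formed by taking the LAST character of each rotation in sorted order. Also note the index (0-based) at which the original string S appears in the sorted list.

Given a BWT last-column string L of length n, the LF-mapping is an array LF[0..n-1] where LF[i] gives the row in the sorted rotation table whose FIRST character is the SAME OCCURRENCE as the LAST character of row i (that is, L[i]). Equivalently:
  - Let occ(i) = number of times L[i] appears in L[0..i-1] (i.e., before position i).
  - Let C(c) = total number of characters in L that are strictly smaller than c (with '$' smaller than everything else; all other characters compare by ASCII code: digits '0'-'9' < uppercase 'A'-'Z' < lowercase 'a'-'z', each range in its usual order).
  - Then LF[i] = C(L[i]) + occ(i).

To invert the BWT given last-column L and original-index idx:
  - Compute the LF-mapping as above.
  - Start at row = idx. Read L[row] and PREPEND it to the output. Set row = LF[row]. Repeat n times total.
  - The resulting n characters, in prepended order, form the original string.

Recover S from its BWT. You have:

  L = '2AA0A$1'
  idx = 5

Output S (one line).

LF mapping: 3 4 5 1 6 0 2
Walk LF starting at row 5, prepending L[row]:
  step 1: row=5, L[5]='$', prepend. Next row=LF[5]=0
  step 2: row=0, L[0]='2', prepend. Next row=LF[0]=3
  step 3: row=3, L[3]='0', prepend. Next row=LF[3]=1
  step 4: row=1, L[1]='A', prepend. Next row=LF[1]=4
  step 5: row=4, L[4]='A', prepend. Next row=LF[4]=6
  step 6: row=6, L[6]='1', prepend. Next row=LF[6]=2
  step 7: row=2, L[2]='A', prepend. Next row=LF[2]=5
Reversed output: A1AA02$

Answer: A1AA02$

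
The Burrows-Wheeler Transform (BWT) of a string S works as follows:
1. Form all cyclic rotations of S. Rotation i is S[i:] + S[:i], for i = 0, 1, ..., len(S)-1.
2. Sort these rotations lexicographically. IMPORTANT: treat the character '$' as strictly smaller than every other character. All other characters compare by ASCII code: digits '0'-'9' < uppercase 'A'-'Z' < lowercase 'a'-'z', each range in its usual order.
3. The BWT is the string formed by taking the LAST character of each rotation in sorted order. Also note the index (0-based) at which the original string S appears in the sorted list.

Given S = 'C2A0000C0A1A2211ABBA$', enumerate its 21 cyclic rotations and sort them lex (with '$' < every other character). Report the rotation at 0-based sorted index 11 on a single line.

Answer: 2A0000C0A1A2211ABBA$C

Derivation:
All 21 rotations (rotation i = S[i:]+S[:i]):
  rot[0] = C2A0000C0A1A2211ABBA$
  rot[1] = 2A0000C0A1A2211ABBA$C
  rot[2] = A0000C0A1A2211ABBA$C2
  rot[3] = 0000C0A1A2211ABBA$C2A
  rot[4] = 000C0A1A2211ABBA$C2A0
  rot[5] = 00C0A1A2211ABBA$C2A00
  rot[6] = 0C0A1A2211ABBA$C2A000
  rot[7] = C0A1A2211ABBA$C2A0000
  rot[8] = 0A1A2211ABBA$C2A0000C
  rot[9] = A1A2211ABBA$C2A0000C0
  rot[10] = 1A2211ABBA$C2A0000C0A
  rot[11] = A2211ABBA$C2A0000C0A1
  rot[12] = 2211ABBA$C2A0000C0A1A
  rot[13] = 211ABBA$C2A0000C0A1A2
  rot[14] = 11ABBA$C2A0000C0A1A22
  rot[15] = 1ABBA$C2A0000C0A1A221
  rot[16] = ABBA$C2A0000C0A1A2211
  rot[17] = BBA$C2A0000C0A1A2211A
  rot[18] = BA$C2A0000C0A1A2211AB
  rot[19] = A$C2A0000C0A1A2211ABB
  rot[20] = $C2A0000C0A1A2211ABBA
Sorted (with $ < everything):
  sorted[0] = $C2A0000C0A1A2211ABBA
  sorted[1] = 0000C0A1A2211ABBA$C2A
  sorted[2] = 000C0A1A2211ABBA$C2A0
  sorted[3] = 00C0A1A2211ABBA$C2A00
  sorted[4] = 0A1A2211ABBA$C2A0000C
  sorted[5] = 0C0A1A2211ABBA$C2A000
  sorted[6] = 11ABBA$C2A0000C0A1A22
  sorted[7] = 1A2211ABBA$C2A0000C0A
  sorted[8] = 1ABBA$C2A0000C0A1A221
  sorted[9] = 211ABBA$C2A0000C0A1A2
  sorted[10] = 2211ABBA$C2A0000C0A1A
  sorted[11] = 2A0000C0A1A2211ABBA$C
  sorted[12] = A$C2A0000C0A1A2211ABB
  sorted[13] = A0000C0A1A2211ABBA$C2
  sorted[14] = A1A2211ABBA$C2A0000C0
  sorted[15] = A2211ABBA$C2A0000C0A1
  sorted[16] = ABBA$C2A0000C0A1A2211
  sorted[17] = BA$C2A0000C0A1A2211AB
  sorted[18] = BBA$C2A0000C0A1A2211A
  sorted[19] = C0A1A2211ABBA$C2A0000
  sorted[20] = C2A0000C0A1A2211ABBA$
sorted[11] = 2A0000C0A1A2211ABBA$C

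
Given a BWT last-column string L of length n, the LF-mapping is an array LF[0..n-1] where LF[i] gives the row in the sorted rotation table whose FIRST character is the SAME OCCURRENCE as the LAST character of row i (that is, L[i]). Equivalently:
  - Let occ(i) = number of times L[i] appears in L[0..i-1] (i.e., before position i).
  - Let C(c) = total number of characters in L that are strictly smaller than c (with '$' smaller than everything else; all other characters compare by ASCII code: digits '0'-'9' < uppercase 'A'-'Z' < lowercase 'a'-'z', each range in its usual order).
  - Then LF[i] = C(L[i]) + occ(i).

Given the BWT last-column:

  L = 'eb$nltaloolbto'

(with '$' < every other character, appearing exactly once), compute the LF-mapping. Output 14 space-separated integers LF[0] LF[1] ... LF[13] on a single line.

Char counts: '$':1, 'a':1, 'b':2, 'e':1, 'l':3, 'n':1, 'o':3, 't':2
C (first-col start): C('$')=0, C('a')=1, C('b')=2, C('e')=4, C('l')=5, C('n')=8, C('o')=9, C('t')=12
L[0]='e': occ=0, LF[0]=C('e')+0=4+0=4
L[1]='b': occ=0, LF[1]=C('b')+0=2+0=2
L[2]='$': occ=0, LF[2]=C('$')+0=0+0=0
L[3]='n': occ=0, LF[3]=C('n')+0=8+0=8
L[4]='l': occ=0, LF[4]=C('l')+0=5+0=5
L[5]='t': occ=0, LF[5]=C('t')+0=12+0=12
L[6]='a': occ=0, LF[6]=C('a')+0=1+0=1
L[7]='l': occ=1, LF[7]=C('l')+1=5+1=6
L[8]='o': occ=0, LF[8]=C('o')+0=9+0=9
L[9]='o': occ=1, LF[9]=C('o')+1=9+1=10
L[10]='l': occ=2, LF[10]=C('l')+2=5+2=7
L[11]='b': occ=1, LF[11]=C('b')+1=2+1=3
L[12]='t': occ=1, LF[12]=C('t')+1=12+1=13
L[13]='o': occ=2, LF[13]=C('o')+2=9+2=11

Answer: 4 2 0 8 5 12 1 6 9 10 7 3 13 11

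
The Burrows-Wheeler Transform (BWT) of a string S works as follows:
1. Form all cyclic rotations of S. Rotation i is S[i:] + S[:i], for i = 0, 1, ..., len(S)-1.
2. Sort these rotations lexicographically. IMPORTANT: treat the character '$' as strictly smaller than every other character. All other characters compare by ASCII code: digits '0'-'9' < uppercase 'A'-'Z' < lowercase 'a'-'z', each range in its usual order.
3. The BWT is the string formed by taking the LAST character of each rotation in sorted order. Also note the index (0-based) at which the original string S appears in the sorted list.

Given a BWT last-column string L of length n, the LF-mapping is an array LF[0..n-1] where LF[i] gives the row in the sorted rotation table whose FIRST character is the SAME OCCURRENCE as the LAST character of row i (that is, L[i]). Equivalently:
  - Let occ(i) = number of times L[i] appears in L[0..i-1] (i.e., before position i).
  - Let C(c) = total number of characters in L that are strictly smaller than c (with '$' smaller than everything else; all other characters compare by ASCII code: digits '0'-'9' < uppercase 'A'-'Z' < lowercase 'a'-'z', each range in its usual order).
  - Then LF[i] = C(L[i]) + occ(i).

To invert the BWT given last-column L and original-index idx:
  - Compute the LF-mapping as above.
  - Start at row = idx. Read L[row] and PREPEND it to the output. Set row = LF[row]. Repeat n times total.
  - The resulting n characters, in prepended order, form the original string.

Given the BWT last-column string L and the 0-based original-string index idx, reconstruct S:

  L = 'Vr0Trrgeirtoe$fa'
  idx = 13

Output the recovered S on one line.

LF mapping: 3 11 1 2 12 13 8 5 9 14 15 10 6 0 7 4
Walk LF starting at row 13, prepending L[row]:
  step 1: row=13, L[13]='$', prepend. Next row=LF[13]=0
  step 2: row=0, L[0]='V', prepend. Next row=LF[0]=3
  step 3: row=3, L[3]='T', prepend. Next row=LF[3]=2
  step 4: row=2, L[2]='0', prepend. Next row=LF[2]=1
  step 5: row=1, L[1]='r', prepend. Next row=LF[1]=11
  step 6: row=11, L[11]='o', prepend. Next row=LF[11]=10
  step 7: row=10, L[10]='t', prepend. Next row=LF[10]=15
  step 8: row=15, L[15]='a', prepend. Next row=LF[15]=4
  step 9: row=4, L[4]='r', prepend. Next row=LF[4]=12
  step 10: row=12, L[12]='e', prepend. Next row=LF[12]=6
  step 11: row=6, L[6]='g', prepend. Next row=LF[6]=8
  step 12: row=8, L[8]='i', prepend. Next row=LF[8]=9
  step 13: row=9, L[9]='r', prepend. Next row=LF[9]=14
  step 14: row=14, L[14]='f', prepend. Next row=LF[14]=7
  step 15: row=7, L[7]='e', prepend. Next row=LF[7]=5
  step 16: row=5, L[5]='r', prepend. Next row=LF[5]=13
Reversed output: refrigerator0TV$

Answer: refrigerator0TV$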